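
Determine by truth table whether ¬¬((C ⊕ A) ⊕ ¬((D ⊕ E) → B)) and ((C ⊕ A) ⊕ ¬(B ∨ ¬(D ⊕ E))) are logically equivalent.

equivalent

A | B | C | D | E | φ | ψ
- | - | - | - | - | - | -
F | F | F | F | F | F | F
F | F | F | F | T | T | T
F | F | F | T | F | T | T
F | F | F | T | T | F | F
F | F | T | F | F | T | T
F | F | T | F | T | F | F
F | F | T | T | F | F | F
F | F | T | T | T | T | T
F | T | F | F | F | F | F
F | T | F | F | T | F | F
F | T | F | T | F | F | F
F | T | F | T | T | F | F
F | T | T | F | F | T | T
F | T | T | F | T | T | T
F | T | T | T | F | T | T
F | T | T | T | T | T | T
T | F | F | F | F | T | T
T | F | F | F | T | F | F
T | F | F | T | F | F | F
T | F | F | T | T | T | T
T | F | T | F | F | F | F
T | F | T | F | T | T | T
T | F | T | T | F | T | T
T | F | T | T | T | F | F
T | T | F | F | F | T | T
T | T | F | F | T | T | T
T | T | F | T | F | T | T
T | T | F | T | T | T | T
T | T | T | F | F | F | F
T | T | T | F | T | F | F
T | T | T | T | F | F | F
T | T | T | T | T | F | F
The columns for φ and ψ agree on every row, so they are logically equivalent.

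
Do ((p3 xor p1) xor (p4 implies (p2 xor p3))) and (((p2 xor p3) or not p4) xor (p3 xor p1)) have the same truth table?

equivalent

p1 | p2 | p3 | p4 | φ | ψ
-- | -- | -- | -- | - | -
T  | T  | T  | T  | F | F
T  | T  | T  | F  | T | T
T  | T  | F  | T  | F | F
T  | T  | F  | F  | F | F
T  | F  | T  | T  | T | T
T  | F  | T  | F  | T | T
T  | F  | F  | T  | T | T
T  | F  | F  | F  | F | F
F  | T  | T  | T  | T | T
F  | T  | T  | F  | F | F
F  | T  | F  | T  | T | T
F  | T  | F  | F  | T | T
F  | F  | T  | T  | F | F
F  | F  | T  | F  | F | F
F  | F  | F  | T  | F | F
F  | F  | F  | F  | T | T
The columns for φ and ψ agree on every row, so they are logically equivalent.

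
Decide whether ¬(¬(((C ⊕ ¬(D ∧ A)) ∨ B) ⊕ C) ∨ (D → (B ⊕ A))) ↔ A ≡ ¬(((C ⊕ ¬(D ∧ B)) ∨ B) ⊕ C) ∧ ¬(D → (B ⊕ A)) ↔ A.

not equivalent

A | B | C | D || φ | ψ
1 | 1 | 1 | 1 || 0 | 1
1 | 1 | 1 | 0 || 0 | 0
1 | 1 | 0 | 1 || 1 | 0
1 | 1 | 0 | 0 || 0 | 0
1 | 0 | 1 | 1 || 0 | 0
1 | 0 | 1 | 0 || 0 | 0
1 | 0 | 0 | 1 || 0 | 0
1 | 0 | 0 | 0 || 0 | 0
0 | 1 | 1 | 1 || 1 | 1
0 | 1 | 1 | 0 || 1 | 1
0 | 1 | 0 | 1 || 1 | 1
0 | 1 | 0 | 0 || 1 | 1
0 | 0 | 1 | 1 || 0 | 1
0 | 0 | 1 | 0 || 1 | 1
0 | 0 | 0 | 1 || 0 | 1
0 | 0 | 0 | 0 || 1 | 1
The columns differ at A=1, B=1, C=1, D=1 (φ=0, ψ=1), so they are not equivalent.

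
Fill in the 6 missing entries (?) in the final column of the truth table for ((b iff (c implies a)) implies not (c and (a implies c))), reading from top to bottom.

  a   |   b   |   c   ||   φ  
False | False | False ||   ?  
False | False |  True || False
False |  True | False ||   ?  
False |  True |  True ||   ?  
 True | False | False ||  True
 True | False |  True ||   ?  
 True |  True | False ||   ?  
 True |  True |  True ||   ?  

True, True, True, True, True, False

Row a=False, b=False, c=False: (b iff (c implies a)) = False, not (c and (a implies c)) = True, so the formula = True.
Row a=False, b=True, c=False: (b iff (c implies a)) = True, not (c and (a implies c)) = True, so the formula = True.
Row a=False, b=True, c=True: (b iff (c implies a)) = False, not (c and (a implies c)) = False, so the formula = True.
Row a=True, b=False, c=True: (b iff (c implies a)) = False, not (c and (a implies c)) = False, so the formula = True.
Row a=True, b=True, c=False: (b iff (c implies a)) = True, not (c and (a implies c)) = True, so the formula = True.
Row a=True, b=True, c=True: (b iff (c implies a)) = True, not (c and (a implies c)) = False, so the formula = False.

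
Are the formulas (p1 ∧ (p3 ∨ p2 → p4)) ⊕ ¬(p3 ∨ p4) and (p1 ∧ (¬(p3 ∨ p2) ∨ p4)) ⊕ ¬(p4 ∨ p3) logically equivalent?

p1  p2  p3  p4  |  φ  ψ
T   T   T   T   |  T  T
T   T   T   F   |  F  F
T   T   F   T   |  T  T
T   T   F   F   |  T  T
T   F   T   T   |  T  T
T   F   T   F   |  F  F
T   F   F   T   |  T  T
T   F   F   F   |  F  F
F   T   T   T   |  F  F
F   T   T   F   |  F  F
F   T   F   T   |  F  F
F   T   F   F   |  T  T
F   F   T   T   |  F  F
F   F   T   F   |  F  F
F   F   F   T   |  F  F
F   F   F   F   |  T  T
The columns for φ and ψ agree on every row, so they are logically equivalent.

equivalent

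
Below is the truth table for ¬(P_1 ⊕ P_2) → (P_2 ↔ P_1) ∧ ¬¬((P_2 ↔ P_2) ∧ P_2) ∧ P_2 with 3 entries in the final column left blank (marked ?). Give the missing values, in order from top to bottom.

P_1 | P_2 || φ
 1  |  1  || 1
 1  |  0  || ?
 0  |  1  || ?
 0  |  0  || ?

Row P_1=1, P_2=0: ¬(P_1 ⊕ P_2) = 0, ((P_2 ↔ P_1) ∧ ¬¬((P_2 ↔ P_2) ∧ P_2) ∧ P_2) = 0, so the formula = 1.
Row P_1=0, P_2=1: ¬(P_1 ⊕ P_2) = 0, ((P_2 ↔ P_1) ∧ ¬¬((P_2 ↔ P_2) ∧ P_2) ∧ P_2) = 0, so the formula = 1.
Row P_1=0, P_2=0: ¬(P_1 ⊕ P_2) = 1, ((P_2 ↔ P_1) ∧ ¬¬((P_2 ↔ P_2) ∧ P_2) ∧ P_2) = 0, so the formula = 0.

1, 1, 0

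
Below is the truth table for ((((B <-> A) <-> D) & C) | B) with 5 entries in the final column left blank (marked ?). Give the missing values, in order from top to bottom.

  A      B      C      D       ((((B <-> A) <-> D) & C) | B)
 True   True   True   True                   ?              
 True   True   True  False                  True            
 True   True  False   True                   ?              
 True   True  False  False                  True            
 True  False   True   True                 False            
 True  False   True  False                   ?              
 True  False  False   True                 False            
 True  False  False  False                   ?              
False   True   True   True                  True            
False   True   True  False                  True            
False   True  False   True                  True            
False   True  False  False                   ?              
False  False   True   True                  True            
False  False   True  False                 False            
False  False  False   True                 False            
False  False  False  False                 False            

True, True, True, False, True

Row A=True, B=True, C=True, D=True: (((B <-> A) <-> D) & C) = True, so ((((B <-> A) <-> D) & C) | B) = True.
Row A=True, B=True, C=False, D=True: (((B <-> A) <-> D) & C) = False, so ((((B <-> A) <-> D) & C) | B) = True.
Row A=True, B=False, C=True, D=False: (((B <-> A) <-> D) & C) = True, so ((((B <-> A) <-> D) & C) | B) = True.
Row A=True, B=False, C=False, D=False: (((B <-> A) <-> D) & C) = False, so ((((B <-> A) <-> D) & C) | B) = False.
Row A=False, B=True, C=False, D=False: (((B <-> A) <-> D) & C) = False, so ((((B <-> A) <-> D) & C) | B) = True.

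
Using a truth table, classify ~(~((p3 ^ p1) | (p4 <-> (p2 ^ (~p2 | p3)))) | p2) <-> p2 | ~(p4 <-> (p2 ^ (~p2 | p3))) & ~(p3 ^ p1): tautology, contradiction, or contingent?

contradiction

  p1     p2     p3     p4      (p3 ^ p1)   ~p2   (~p2 | p3)  (p2 ^ (~p2 | p3))  (p4 <-> (p2 ^ (~p2 | p3)))  ~(p4 <-> (p2 ^ (~p2 | p3)))  ~(p3 ^ p1)    φ  
 True   True   True   True       False    False     True           False                  False                         True                True     False
 True   True   True  False       False    False     True           False                   True                        False                True     False
 True   True  False   True        True    False    False            True                   True                        False               False     False
 True   True  False  False        True    False    False            True                  False                         True               False     False
 True  False   True   True       False     True     True            True                   True                        False                True     False
 True  False   True  False       False     True     True            True                  False                         True                True     False
 True  False  False   True        True     True     True            True                   True                        False               False     False
 True  False  False  False        True     True     True            True                  False                         True               False     False
False   True   True   True        True    False     True           False                  False                         True               False     False
False   True   True  False        True    False     True           False                   True                        False               False     False
False   True  False   True       False    False    False            True                   True                        False                True     False
False   True  False  False       False    False    False            True                  False                         True                True     False
False  False   True   True        True     True     True            True                   True                        False               False     False
False  False   True  False        True     True     True            True                  False                         True               False     False
False  False  False   True       False     True     True            True                   True                        False                True     False
False  False  False  False       False     True     True            True                  False                         True                True     False
Every row is False, so the formula is a contradiction.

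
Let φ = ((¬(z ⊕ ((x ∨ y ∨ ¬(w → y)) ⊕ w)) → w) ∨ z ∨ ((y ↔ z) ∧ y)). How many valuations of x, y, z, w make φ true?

15

x | y | z | w || (w → y) | ¬(w → y) | (x ∨ y ∨ ¬(w → y)) | ((x ∨ y ∨ ¬(w → y)) ⊕ w) | (y ↔ z) | ((y ↔ z) ∧ y) | φ
F | F | F | F ||    T    |    F     |         F          |            F             |    T    |       F       | F
F | F | F | T ||    F    |    T     |         T          |            F             |    T    |       F       | T
F | F | T | F ||    T    |    F     |         F          |            F             |    F    |       F       | T
F | F | T | T ||    F    |    T     |         T          |            F             |    F    |       F       | T
F | T | F | F ||    T    |    F     |         T          |            T             |    F    |       F       | T
F | T | F | T ||    T    |    F     |         T          |            F             |    F    |       F       | T
F | T | T | F ||    T    |    F     |         T          |            T             |    T    |       T       | T
F | T | T | T ||    T    |    F     |         T          |            F             |    T    |       T       | T
T | F | F | F ||    T    |    F     |         T          |            T             |    T    |       F       | T
T | F | F | T ||    F    |    T     |         T          |            F             |    T    |       F       | T
T | F | T | F ||    T    |    F     |         T          |            T             |    F    |       F       | T
T | F | T | T ||    F    |    T     |         T          |            F             |    F    |       F       | T
T | T | F | F ||    T    |    F     |         T          |            T             |    F    |       F       | T
T | T | F | T ||    T    |    F     |         T          |            F             |    F    |       F       | T
T | T | T | F ||    T    |    F     |         T          |            T             |    T    |       T       | T
T | T | T | T ||    T    |    F     |         T          |            F             |    T    |       T       | T
The formula is true on 15 of the 16 rows.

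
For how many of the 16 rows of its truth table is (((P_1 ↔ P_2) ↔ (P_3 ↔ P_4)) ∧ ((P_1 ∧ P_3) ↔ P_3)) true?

P_1 | P_2 | P_3 | P_4 | (P_1 ↔ P_2) | (P_3 ↔ P_4) | ((P_1 ↔ P_2) ↔ (P_3 ↔ P_4)) | (P_1 ∧ P_3) | ((P_1 ∧ P_3) ↔ P_3) | φ
--- | --- | --- | --- | ----------- | ----------- | --------------------------- | ----------- | ------------------- | -
 T  |  T  |  T  |  T  |      T      |      T      |              T              |      T      |          T          | T
 T  |  T  |  T  |  F  |      T      |      F      |              F              |      T      |          T          | F
 T  |  T  |  F  |  T  |      T      |      F      |              F              |      F      |          T          | F
 T  |  T  |  F  |  F  |      T      |      T      |              T              |      F      |          T          | T
 T  |  F  |  T  |  T  |      F      |      T      |              F              |      T      |          T          | F
 T  |  F  |  T  |  F  |      F      |      F      |              T              |      T      |          T          | T
 T  |  F  |  F  |  T  |      F      |      F      |              T              |      F      |          T          | T
 T  |  F  |  F  |  F  |      F      |      T      |              F              |      F      |          T          | F
 F  |  T  |  T  |  T  |      F      |      T      |              F              |      F      |          F          | F
 F  |  T  |  T  |  F  |      F      |      F      |              T              |      F      |          F          | F
 F  |  T  |  F  |  T  |      F      |      F      |              T              |      F      |          T          | T
 F  |  T  |  F  |  F  |      F      |      T      |              F              |      F      |          T          | F
 F  |  F  |  T  |  T  |      T      |      T      |              T              |      F      |          F          | F
 F  |  F  |  T  |  F  |      T      |      F      |              F              |      F      |          F          | F
 F  |  F  |  F  |  T  |      T      |      F      |              F              |      F      |          T          | F
 F  |  F  |  F  |  F  |      T      |      T      |              T              |      F      |          T          | T
The formula is true on 6 of the 16 rows.

6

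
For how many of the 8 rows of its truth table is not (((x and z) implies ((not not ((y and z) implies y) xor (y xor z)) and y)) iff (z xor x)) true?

3

x | y | z || (x and z) | (y and z) | ((y and z) implies y) | not ((y and z) implies y) | (y xor z) | (z xor x) | φ
F | F | F ||     F     |     F     |           T           |             F             |     F     |     F     | T
F | F | T ||     F     |     F     |           T           |             F             |     T     |     T     | F
F | T | F ||     F     |     F     |           T           |             F             |     T     |     F     | T
F | T | T ||     F     |     T     |           T           |             F             |     F     |     T     | F
T | F | F ||     F     |     F     |           T           |             F             |     F     |     T     | F
T | F | T ||     T     |     F     |           T           |             F             |     T     |     F     | F
T | T | F ||     F     |     F     |           T           |             F             |     T     |     T     | F
T | T | T ||     T     |     T     |           T           |             F             |     F     |     F     | T
The formula is true on 3 of the 8 rows.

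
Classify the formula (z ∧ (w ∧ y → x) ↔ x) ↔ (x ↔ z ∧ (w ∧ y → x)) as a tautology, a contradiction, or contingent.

x  y  z  w  |  φ
F  F  F  F  |  T
F  F  F  T  |  T
F  F  T  F  |  T
F  F  T  T  |  T
F  T  F  F  |  T
F  T  F  T  |  T
F  T  T  F  |  T
F  T  T  T  |  T
T  F  F  F  |  T
T  F  F  T  |  T
T  F  T  F  |  T
T  F  T  T  |  T
T  T  F  F  |  T
T  T  F  T  |  T
T  T  T  F  |  T
T  T  T  T  |  T
Every row is T, so the formula is a tautology.

tautology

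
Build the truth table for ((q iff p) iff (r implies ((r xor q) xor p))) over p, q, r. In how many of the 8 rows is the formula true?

6

p  q  r  |  (q iff p)  (r xor q)  ((r xor q) xor p)  φ
F  F  F  |      T          F              F          T
F  F  T  |      T          T              T          T
F  T  F  |      F          T              T          F
F  T  T  |      F          F              F          T
T  F  F  |      F          F              T          F
T  F  T  |      F          T              F          T
T  T  F  |      T          T              F          T
T  T  T  |      T          F              T          T
The formula is true on 6 of the 8 rows.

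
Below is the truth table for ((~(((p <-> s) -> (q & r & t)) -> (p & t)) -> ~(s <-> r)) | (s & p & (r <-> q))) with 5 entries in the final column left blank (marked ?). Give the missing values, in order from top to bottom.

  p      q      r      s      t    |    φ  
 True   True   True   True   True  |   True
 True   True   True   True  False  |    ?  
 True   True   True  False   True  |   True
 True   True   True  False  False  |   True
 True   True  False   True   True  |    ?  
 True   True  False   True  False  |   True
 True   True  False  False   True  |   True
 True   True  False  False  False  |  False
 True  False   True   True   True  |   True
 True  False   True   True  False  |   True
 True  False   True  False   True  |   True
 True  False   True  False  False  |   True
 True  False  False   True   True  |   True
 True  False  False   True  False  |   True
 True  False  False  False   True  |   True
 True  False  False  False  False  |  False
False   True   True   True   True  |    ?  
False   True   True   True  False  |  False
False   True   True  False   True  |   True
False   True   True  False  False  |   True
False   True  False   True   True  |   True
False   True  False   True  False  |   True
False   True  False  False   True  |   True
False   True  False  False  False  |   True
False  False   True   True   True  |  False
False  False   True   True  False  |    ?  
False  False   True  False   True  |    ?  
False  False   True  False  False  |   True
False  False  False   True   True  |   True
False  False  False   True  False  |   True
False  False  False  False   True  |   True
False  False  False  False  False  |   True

True, True, False, False, True

Row p=True, q=True, r=True, s=True, t=False: (~(((p <-> s) -> (q & r & t)) -> (p & t)) -> ~(s <-> r)) = True, (s & p & (r <-> q)) = True, so the formula = True.
Row p=True, q=True, r=False, s=True, t=True: (~(((p <-> s) -> (q & r & t)) -> (p & t)) -> ~(s <-> r)) = True, (s & p & (r <-> q)) = False, so the formula = True.
Row p=False, q=True, r=True, s=True, t=True: (~(((p <-> s) -> (q & r & t)) -> (p & t)) -> ~(s <-> r)) = False, (s & p & (r <-> q)) = False, so the formula = False.
Row p=False, q=False, r=True, s=True, t=False: (~(((p <-> s) -> (q & r & t)) -> (p & t)) -> ~(s <-> r)) = False, (s & p & (r <-> q)) = False, so the formula = False.
Row p=False, q=False, r=True, s=False, t=True: (~(((p <-> s) -> (q & r & t)) -> (p & t)) -> ~(s <-> r)) = True, (s & p & (r <-> q)) = False, so the formula = True.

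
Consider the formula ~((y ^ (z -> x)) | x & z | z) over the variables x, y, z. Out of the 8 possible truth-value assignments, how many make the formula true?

x  y  z     ~((y ^ (z -> x)) | ((x & z) | z))
T  T  T                     F                
T  T  F                     T                
T  F  T                     F                
T  F  F                     F                
F  T  T                     F                
F  T  F                     T                
F  F  T                     F                
F  F  F                     F                
The formula is true on 2 of the 8 rows.

2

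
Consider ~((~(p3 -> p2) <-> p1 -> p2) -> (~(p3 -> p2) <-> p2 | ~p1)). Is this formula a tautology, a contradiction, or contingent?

p1  p2  p3     (p3 -> p2)  ~(p3 -> p2)  (p1 -> p2)  (~(p3 -> p2) <-> (p1 -> p2))  ~p1  (p2 | ~p1)  (~(p3 -> p2) <-> (p2 | ~p1))  φ
F   F   F          T            F           T                    F                 T       T                    F                F
F   F   T          F            T           T                    T                 T       T                    T                F
F   T   F          T            F           T                    F                 T       T                    F                F
F   T   T          T            F           T                    F                 T       T                    F                F
T   F   F          T            F           F                    T                 F       F                    T                F
T   F   T          F            T           F                    F                 F       F                    F                F
T   T   F          T            F           T                    F                 F       T                    F                F
T   T   T          T            F           T                    F                 F       T                    F                F
Every row is F, so the formula is a contradiction.

contradiction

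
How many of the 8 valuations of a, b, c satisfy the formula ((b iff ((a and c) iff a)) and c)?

a  b  c  |  φ
1  1  1  |  1
1  1  0  |  0
1  0  1  |  0
1  0  0  |  0
0  1  1  |  1
0  1  0  |  0
0  0  1  |  0
0  0  0  |  0
The formula is true on 2 of the 8 rows.

2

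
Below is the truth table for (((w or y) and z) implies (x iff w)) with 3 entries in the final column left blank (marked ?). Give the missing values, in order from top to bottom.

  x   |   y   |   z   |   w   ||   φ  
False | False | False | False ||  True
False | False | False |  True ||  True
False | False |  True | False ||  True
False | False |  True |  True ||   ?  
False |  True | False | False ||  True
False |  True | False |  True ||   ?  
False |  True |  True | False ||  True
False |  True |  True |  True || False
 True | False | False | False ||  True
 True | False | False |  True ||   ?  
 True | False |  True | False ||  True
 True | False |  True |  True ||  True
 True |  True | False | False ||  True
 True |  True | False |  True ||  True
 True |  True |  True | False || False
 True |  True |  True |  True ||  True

Row x=False, y=False, z=True, w=True: ((w or y) and z) = True, (x iff w) = False, so the formula = False.
Row x=False, y=True, z=False, w=True: ((w or y) and z) = False, (x iff w) = False, so the formula = True.
Row x=True, y=False, z=False, w=True: ((w or y) and z) = False, (x iff w) = True, so the formula = True.

False, True, True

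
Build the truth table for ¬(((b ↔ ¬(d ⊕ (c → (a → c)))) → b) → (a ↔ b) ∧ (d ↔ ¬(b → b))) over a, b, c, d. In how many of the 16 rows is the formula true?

10

a  b  c  d  |  (a → c)  (c → (a → c))  (d ⊕ (c → (a → c)))  ¬(d ⊕ (c → (a → c)))  (b ↔ ¬(d ⊕ (c → (a → c))))  (a ↔ b)  (b → b)  ¬(b → b)  (d ↔ ¬(b → b))  ((a ↔ b) ∧ (d ↔ ¬(b → b)))  φ
0  0  0  0  |     1           1                 1                    0                        1                  1        1        0            1                     1               0
0  0  0  1  |     1           1                 0                    1                        0                  1        1        0            0                     0               1
0  0  1  0  |     1           1                 1                    0                        1                  1        1        0            1                     1               0
0  0  1  1  |     1           1                 0                    1                        0                  1        1        0            0                     0               1
0  1  0  0  |     1           1                 1                    0                        0                  0        1        0            1                     0               1
0  1  0  1  |     1           1                 0                    1                        1                  0        1        0            0                     0               1
0  1  1  0  |     1           1                 1                    0                        0                  0        1        0            1                     0               1
0  1  1  1  |     1           1                 0                    1                        1                  0        1        0            0                     0               1
1  0  0  0  |     0           1                 1                    0                        1                  0        1        0            1                     0               0
1  0  0  1  |     0           1                 0                    1                        0                  0        1        0            0                     0               1
1  0  1  0  |     1           1                 1                    0                        1                  0        1        0            1                     0               0
1  0  1  1  |     1           1                 0                    1                        0                  0        1        0            0                     0               1
1  1  0  0  |     0           1                 1                    0                        0                  1        1        0            1                     1               0
1  1  0  1  |     0           1                 0                    1                        1                  1        1        0            0                     0               1
1  1  1  0  |     1           1                 1                    0                        0                  1        1        0            1                     1               0
1  1  1  1  |     1           1                 0                    1                        1                  1        1        0            0                     0               1
The formula is true on 10 of the 16 rows.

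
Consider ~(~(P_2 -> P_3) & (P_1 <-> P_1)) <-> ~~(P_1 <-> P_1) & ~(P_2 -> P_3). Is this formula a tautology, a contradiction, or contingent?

 P_1  |  P_2  |  P_3  | (P_2 -> P_3) | ~(P_2 -> P_3) | (P_1 <-> P_1) | ~(P_1 <-> P_1) | ~~(P_1 <-> P_1) |   φ  
----- | ----- | ----- | ------------ | ------------- | ------------- | -------------- | --------------- | -----
False | False | False |     True     |     False     |      True     |     False      |       True      | False
False | False |  True |     True     |     False     |      True     |     False      |       True      | False
False |  True | False |    False     |      True     |      True     |     False      |       True      | False
False |  True |  True |     True     |     False     |      True     |     False      |       True      | False
 True | False | False |     True     |     False     |      True     |     False      |       True      | False
 True | False |  True |     True     |     False     |      True     |     False      |       True      | False
 True |  True | False |    False     |      True     |      True     |     False      |       True      | False
 True |  True |  True |     True     |     False     |      True     |     False      |       True      | False
Every row is False, so the formula is a contradiction.

contradiction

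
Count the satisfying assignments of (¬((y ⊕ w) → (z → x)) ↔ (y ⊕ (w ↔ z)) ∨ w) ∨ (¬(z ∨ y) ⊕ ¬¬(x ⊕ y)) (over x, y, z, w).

x | y | z | w | φ
- | - | - | - | -
1 | 1 | 1 | 1 | 0
1 | 1 | 1 | 0 | 0
1 | 1 | 0 | 1 | 0
1 | 1 | 0 | 0 | 1
1 | 0 | 1 | 1 | 1
1 | 0 | 1 | 0 | 1
1 | 0 | 0 | 1 | 0
1 | 0 | 0 | 0 | 0
0 | 1 | 1 | 1 | 1
0 | 1 | 1 | 0 | 1
0 | 1 | 0 | 1 | 1
0 | 1 | 0 | 0 | 1
0 | 0 | 1 | 1 | 1
0 | 0 | 1 | 0 | 1
0 | 0 | 0 | 1 | 1
0 | 0 | 0 | 0 | 1
The formula is true on 11 of the 16 rows.

11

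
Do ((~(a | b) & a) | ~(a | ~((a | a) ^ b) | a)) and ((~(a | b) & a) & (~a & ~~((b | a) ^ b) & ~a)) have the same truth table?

a  b  |  φ  ψ
0  0  |  0  0
0  1  |  1  0
1  0  |  0  0
1  1  |  0  0
The columns differ at a=0, b=1 (φ=1, ψ=0), so they are not equivalent.

not equivalent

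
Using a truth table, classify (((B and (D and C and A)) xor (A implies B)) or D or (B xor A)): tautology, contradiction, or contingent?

tautology

  A   |   B   |   C   |   D   ||   φ  
 True |  True |  True |  True ||  True
 True |  True |  True | False ||  True
 True |  True | False |  True ||  True
 True |  True | False | False ||  True
 True | False |  True |  True ||  True
 True | False |  True | False ||  True
 True | False | False |  True ||  True
 True | False | False | False ||  True
False |  True |  True |  True ||  True
False |  True |  True | False ||  True
False |  True | False |  True ||  True
False |  True | False | False ||  True
False | False |  True |  True ||  True
False | False |  True | False ||  True
False | False | False |  True ||  True
False | False | False | False ||  True
Every row is True, so the formula is a tautology.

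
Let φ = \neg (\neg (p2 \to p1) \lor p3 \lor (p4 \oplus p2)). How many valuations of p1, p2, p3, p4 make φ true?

3

p1 | p2 | p3 | p4 || φ
T  | T  | T  | T  || F
T  | T  | T  | F  || F
T  | T  | F  | T  || T
T  | T  | F  | F  || F
T  | F  | T  | T  || F
T  | F  | T  | F  || F
T  | F  | F  | T  || F
T  | F  | F  | F  || T
F  | T  | T  | T  || F
F  | T  | T  | F  || F
F  | T  | F  | T  || F
F  | T  | F  | F  || F
F  | F  | T  | T  || F
F  | F  | T  | F  || F
F  | F  | F  | T  || F
F  | F  | F  | F  || T
The formula is true on 3 of the 16 rows.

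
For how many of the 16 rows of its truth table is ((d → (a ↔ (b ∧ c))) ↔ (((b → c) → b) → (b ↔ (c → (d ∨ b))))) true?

12

a  b  c  d  |  φ
0  0  0  0  |  1
0  0  0  1  |  1
0  0  1  0  |  1
0  0  1  1  |  1
0  1  0  0  |  1
0  1  0  1  |  1
0  1  1  0  |  1
0  1  1  1  |  0
1  0  0  0  |  1
1  0  0  1  |  0
1  0  1  0  |  1
1  0  1  1  |  0
1  1  0  0  |  1
1  1  0  1  |  0
1  1  1  0  |  1
1  1  1  1  |  1
The formula is true on 12 of the 16 rows.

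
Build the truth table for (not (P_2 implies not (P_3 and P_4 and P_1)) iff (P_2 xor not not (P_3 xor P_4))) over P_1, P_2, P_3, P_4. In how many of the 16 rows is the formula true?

P_1 | P_2 | P_3 | P_4 | φ
--- | --- | --- | --- | -
 1  |  1  |  1  |  1  | 1
 1  |  1  |  1  |  0  | 1
 1  |  1  |  0  |  1  | 1
 1  |  1  |  0  |  0  | 0
 1  |  0  |  1  |  1  | 1
 1  |  0  |  1  |  0  | 0
 1  |  0  |  0  |  1  | 0
 1  |  0  |  0  |  0  | 1
 0  |  1  |  1  |  1  | 0
 0  |  1  |  1  |  0  | 1
 0  |  1  |  0  |  1  | 1
 0  |  1  |  0  |  0  | 0
 0  |  0  |  1  |  1  | 1
 0  |  0  |  1  |  0  | 0
 0  |  0  |  0  |  1  | 0
 0  |  0  |  0  |  0  | 1
The formula is true on 9 of the 16 rows.

9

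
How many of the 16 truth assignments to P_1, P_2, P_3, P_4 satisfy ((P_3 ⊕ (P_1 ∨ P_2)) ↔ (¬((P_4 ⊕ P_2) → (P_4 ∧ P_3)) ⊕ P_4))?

8

P_1 | P_2 | P_3 | P_4 | φ
--- | --- | --- | --- | -
 T  |  T  |  T  |  T  | F
 T  |  T  |  T  |  F  | F
 T  |  T  |  F  |  T  | T
 T  |  T  |  F  |  F  | T
 T  |  F  |  T  |  T  | F
 T  |  F  |  T  |  F  | T
 T  |  F  |  F  |  T  | F
 T  |  F  |  F  |  F  | F
 F  |  T  |  T  |  T  | F
 F  |  T  |  T  |  F  | F
 F  |  T  |  F  |  T  | T
 F  |  T  |  F  |  F  | T
 F  |  F  |  T  |  T  | T
 F  |  F  |  T  |  F  | F
 F  |  F  |  F  |  T  | T
 F  |  F  |  F  |  F  | T
The formula is true on 8 of the 16 rows.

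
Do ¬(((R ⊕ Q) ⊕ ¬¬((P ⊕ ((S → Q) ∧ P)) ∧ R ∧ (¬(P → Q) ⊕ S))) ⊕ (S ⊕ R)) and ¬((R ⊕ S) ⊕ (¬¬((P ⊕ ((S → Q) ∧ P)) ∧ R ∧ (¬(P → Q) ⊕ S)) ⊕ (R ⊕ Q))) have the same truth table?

equivalent

P  Q  R  S  |  φ  ψ
T  T  T  T  |  T  T
T  T  T  F  |  F  F
T  T  F  T  |  T  T
T  T  F  F  |  F  F
T  F  T  T  |  F  F
T  F  T  F  |  T  T
T  F  F  T  |  F  F
T  F  F  F  |  T  T
F  T  T  T  |  T  T
F  T  T  F  |  F  F
F  T  F  T  |  T  T
F  T  F  F  |  F  F
F  F  T  T  |  F  F
F  F  T  F  |  T  T
F  F  F  T  |  F  F
F  F  F  F  |  T  T
The columns for φ and ψ agree on every row, so they are logically equivalent.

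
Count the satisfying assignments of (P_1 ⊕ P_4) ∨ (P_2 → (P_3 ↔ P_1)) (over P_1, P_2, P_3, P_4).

14

P_1  P_2  P_3  P_4  |  (P_1 ⊕ P_4)  (P_3 ↔ P_1)  (P_2 → (P_3 ↔ P_1))  φ
 T    T    T    T   |       F            T                T           T
 T    T    T    F   |       T            T                T           T
 T    T    F    T   |       F            F                F           F
 T    T    F    F   |       T            F                F           T
 T    F    T    T   |       F            T                T           T
 T    F    T    F   |       T            T                T           T
 T    F    F    T   |       F            F                T           T
 T    F    F    F   |       T            F                T           T
 F    T    T    T   |       T            F                F           T
 F    T    T    F   |       F            F                F           F
 F    T    F    T   |       T            T                T           T
 F    T    F    F   |       F            T                T           T
 F    F    T    T   |       T            F                T           T
 F    F    T    F   |       F            F                T           T
 F    F    F    T   |       T            T                T           T
 F    F    F    F   |       F            T                T           T
The formula is true on 14 of the 16 rows.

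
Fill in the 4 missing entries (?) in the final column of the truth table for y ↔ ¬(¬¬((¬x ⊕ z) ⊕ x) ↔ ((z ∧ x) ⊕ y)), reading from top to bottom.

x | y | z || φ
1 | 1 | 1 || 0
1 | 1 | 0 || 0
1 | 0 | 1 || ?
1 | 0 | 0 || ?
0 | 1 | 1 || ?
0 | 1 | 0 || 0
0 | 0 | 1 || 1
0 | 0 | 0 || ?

Row x=1, y=0, z=1: ¬(¬¬((¬x ⊕ z) ⊕ x) ↔ ((z ∧ x) ⊕ y)) = 1, so the formula = 0.
Row x=1, y=0, z=0: ¬(¬¬((¬x ⊕ z) ⊕ x) ↔ ((z ∧ x) ⊕ y)) = 1, so the formula = 0.
Row x=0, y=1, z=1: ¬(¬¬((¬x ⊕ z) ⊕ x) ↔ ((z ∧ x) ⊕ y)) = 1, so the formula = 1.
Row x=0, y=0, z=0: ¬(¬¬((¬x ⊕ z) ⊕ x) ↔ ((z ∧ x) ⊕ y)) = 1, so the formula = 0.

0, 0, 1, 0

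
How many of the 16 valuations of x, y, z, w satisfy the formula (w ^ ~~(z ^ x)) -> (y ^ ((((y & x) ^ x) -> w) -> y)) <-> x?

9

x | y | z | w | φ
- | - | - | - | -
F | F | F | F | F
F | F | F | T | T
F | F | T | F | T
F | F | T | T | F
F | T | F | F | F
F | T | F | T | T
F | T | T | F | T
F | T | T | T | F
T | F | F | F | T
T | F | F | T | T
T | F | T | F | T
T | F | T | T | F
T | T | F | F | F
T | T | F | T | T
T | T | T | F | T
T | T | T | T | F
The formula is true on 9 of the 16 rows.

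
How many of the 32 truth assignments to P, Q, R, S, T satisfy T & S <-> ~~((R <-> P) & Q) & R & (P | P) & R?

P | Q | R | S | T || φ
T | T | T | T | T || T
T | T | T | T | F || F
T | T | T | F | T || F
T | T | T | F | F || F
T | T | F | T | T || F
T | T | F | T | F || T
T | T | F | F | T || T
T | T | F | F | F || T
T | F | T | T | T || F
T | F | T | T | F || T
T | F | T | F | T || T
T | F | T | F | F || T
T | F | F | T | T || F
T | F | F | T | F || T
T | F | F | F | T || T
T | F | F | F | F || T
F | T | T | T | T || F
F | T | T | T | F || T
F | T | T | F | T || T
F | T | T | F | F || T
F | T | F | T | T || F
F | T | F | T | F || T
F | T | F | F | T || T
F | T | F | F | F || T
F | F | T | T | T || F
F | F | T | T | F || T
F | F | T | F | T || T
F | F | T | F | F || T
F | F | F | T | T || F
F | F | F | T | F || T
F | F | F | F | T || T
F | F | F | F | F || T
The formula is true on 22 of the 32 rows.

22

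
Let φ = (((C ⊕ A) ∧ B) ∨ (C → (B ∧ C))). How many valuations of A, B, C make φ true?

A | B | C | φ
- | - | - | -
T | T | T | T
T | T | F | T
T | F | T | F
T | F | F | T
F | T | T | T
F | T | F | T
F | F | T | F
F | F | F | T
The formula is true on 6 of the 8 rows.

6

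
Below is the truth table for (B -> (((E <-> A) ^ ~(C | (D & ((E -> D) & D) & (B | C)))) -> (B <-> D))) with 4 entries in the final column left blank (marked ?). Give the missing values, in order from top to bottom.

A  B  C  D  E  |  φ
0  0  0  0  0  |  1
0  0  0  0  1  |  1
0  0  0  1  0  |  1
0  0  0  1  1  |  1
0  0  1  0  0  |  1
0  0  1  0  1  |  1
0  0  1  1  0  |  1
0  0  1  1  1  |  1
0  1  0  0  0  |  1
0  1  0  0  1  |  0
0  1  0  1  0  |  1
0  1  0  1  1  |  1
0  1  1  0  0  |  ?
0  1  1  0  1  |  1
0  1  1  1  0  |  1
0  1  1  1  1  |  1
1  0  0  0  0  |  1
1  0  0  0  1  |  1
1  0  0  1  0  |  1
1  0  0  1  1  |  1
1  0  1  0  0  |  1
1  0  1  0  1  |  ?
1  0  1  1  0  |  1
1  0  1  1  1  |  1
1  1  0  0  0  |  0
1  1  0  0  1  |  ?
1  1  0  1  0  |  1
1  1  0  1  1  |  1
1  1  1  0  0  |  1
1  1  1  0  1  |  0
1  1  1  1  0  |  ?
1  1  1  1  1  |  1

Row A=0, B=1, C=1, D=0, E=0: (((E <-> A) ^ ~(C | (D & ((E -> D) & D) & (B | C)))) -> (B <-> D)) = 0, so the formula = 0.
Row A=1, B=0, C=1, D=0, E=1: (((E <-> A) ^ ~(C | (D & ((E -> D) & D) & (B | C)))) -> (B <-> D)) = 1, so the formula = 1.
Row A=1, B=1, C=0, D=0, E=1: (((E <-> A) ^ ~(C | (D & ((E -> D) & D) & (B | C)))) -> (B <-> D)) = 1, so the formula = 1.
Row A=1, B=1, C=1, D=1, E=0: (((E <-> A) ^ ~(C | (D & ((E -> D) & D) & (B | C)))) -> (B <-> D)) = 1, so the formula = 1.

0, 1, 1, 1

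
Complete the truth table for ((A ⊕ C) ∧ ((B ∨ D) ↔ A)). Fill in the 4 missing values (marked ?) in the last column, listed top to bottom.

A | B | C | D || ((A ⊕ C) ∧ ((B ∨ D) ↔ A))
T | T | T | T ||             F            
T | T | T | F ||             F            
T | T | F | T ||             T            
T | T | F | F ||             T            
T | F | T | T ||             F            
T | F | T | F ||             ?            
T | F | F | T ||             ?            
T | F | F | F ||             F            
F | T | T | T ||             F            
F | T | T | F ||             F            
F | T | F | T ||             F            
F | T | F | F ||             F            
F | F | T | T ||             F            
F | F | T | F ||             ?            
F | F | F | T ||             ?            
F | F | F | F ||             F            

F, T, T, F

Row A=T, B=F, C=T, D=F: (A ⊕ C) = F, ((B ∨ D) ↔ A) = F, so ((A ⊕ C) ∧ ((B ∨ D) ↔ A)) = F.
Row A=T, B=F, C=F, D=T: (A ⊕ C) = T, ((B ∨ D) ↔ A) = T, so ((A ⊕ C) ∧ ((B ∨ D) ↔ A)) = T.
Row A=F, B=F, C=T, D=F: (A ⊕ C) = T, ((B ∨ D) ↔ A) = T, so ((A ⊕ C) ∧ ((B ∨ D) ↔ A)) = T.
Row A=F, B=F, C=F, D=T: (A ⊕ C) = F, ((B ∨ D) ↔ A) = F, so ((A ⊕ C) ∧ ((B ∨ D) ↔ A)) = F.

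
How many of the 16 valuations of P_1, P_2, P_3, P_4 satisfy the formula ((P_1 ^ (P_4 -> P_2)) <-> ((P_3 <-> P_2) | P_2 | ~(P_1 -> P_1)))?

P_1  P_2  P_3  P_4  |  φ
 F    F    F    F   |  T
 F    F    F    T   |  F
 F    F    T    F   |  F
 F    F    T    T   |  T
 F    T    F    F   |  T
 F    T    F    T   |  T
 F    T    T    F   |  T
 F    T    T    T   |  T
 T    F    F    F   |  F
 T    F    F    T   |  T
 T    F    T    F   |  T
 T    F    T    T   |  F
 T    T    F    F   |  F
 T    T    F    T   |  F
 T    T    T    F   |  F
 T    T    T    T   |  F
The formula is true on 8 of the 16 rows.

8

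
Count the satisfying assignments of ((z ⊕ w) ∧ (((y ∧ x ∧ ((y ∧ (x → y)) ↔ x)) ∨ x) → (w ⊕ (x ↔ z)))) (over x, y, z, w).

8

x  y  z  w  |  (z ⊕ w)  (x → y)  (y ∧ (x → y))  ((y ∧ (x → y)) ↔ x)  (x ↔ z)  (w ⊕ (x ↔ z))  φ
T  T  T  T  |     F        T           T                 T              T           F        F
T  T  T  F  |     T        T           T                 T              T           T        T
T  T  F  T  |     T        T           T                 T              F           T        T
T  T  F  F  |     F        T           T                 T              F           F        F
T  F  T  T  |     F        F           F                 F              T           F        F
T  F  T  F  |     T        F           F                 F              T           T        T
T  F  F  T  |     T        F           F                 F              F           T        T
T  F  F  F  |     F        F           F                 F              F           F        F
F  T  T  T  |     F        T           T                 F              F           T        F
F  T  T  F  |     T        T           T                 F              F           F        T
F  T  F  T  |     T        T           T                 F              T           F        T
F  T  F  F  |     F        T           T                 F              T           T        F
F  F  T  T  |     F        T           F                 T              F           T        F
F  F  T  F  |     T        T           F                 T              F           F        T
F  F  F  T  |     T        T           F                 T              T           F        T
F  F  F  F  |     F        T           F                 T              T           T        F
The formula is true on 8 of the 16 rows.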